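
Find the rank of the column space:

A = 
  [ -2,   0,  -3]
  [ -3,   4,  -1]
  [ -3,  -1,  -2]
Row reduce:
R2 → R2 - (3/2)·R1
R3 → R3 - (3/2)·R1
R3 → R3 + (1/4)·R2
REF = 
  [  -2,    0,   -3]
  [   0,    4,  7/2]
  [   0,    0, 27/8]
Pivot columns: 1, 2, 3 → 3 pivots.
dim(Col(A)) = number of pivot columns = 3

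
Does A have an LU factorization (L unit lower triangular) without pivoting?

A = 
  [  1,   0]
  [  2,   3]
Yes.
A[1,1] = 1 ≠ 0, so Gaussian elimination proceeds without a row swap: multiplier ℓ₂₁ = (2)/(1) = 2, and U[2,2] = 3 - (2)(0) = 3.
L = 
  [  1,   0]
  [  2,   1]
U = 
  [  1,   0]
  [  0,   3]
Check row 2 of LU: [(2)(1), (2)(0) + 3] = [2, 3] = row 2 of A ✓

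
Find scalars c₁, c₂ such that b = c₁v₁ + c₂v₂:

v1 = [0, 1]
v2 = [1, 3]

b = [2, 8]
c1 = 2, c2 = 2

b = 2·v1 + 2·v2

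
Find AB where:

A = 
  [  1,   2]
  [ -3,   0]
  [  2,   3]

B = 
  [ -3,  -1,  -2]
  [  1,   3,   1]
AB = 
  [ -1,   5,   0]
  [  9,   3,   6]
  [ -3,   7,  -1]

A is 3×2 and B is 2×3, so AB is 3×3. Each entry is (row of A)·(column of B):
AB[1,1] = (1)(-3) + (2)(1) = -1
AB[1,2] = (1)(-1) + (2)(3) = 5
AB[1,3] = (1)(-2) + (2)(1) = 0
AB[2,1] = (-3)(-3) + (0)(1) = 9
AB[2,2] = (-3)(-1) + (0)(3) = 3
AB[2,3] = (-3)(-2) + (0)(1) = 6
AB[3,1] = (2)(-3) + (3)(1) = -3
AB[3,2] = (2)(-1) + (3)(3) = 7
AB[3,3] = (2)(-2) + (3)(1) = -1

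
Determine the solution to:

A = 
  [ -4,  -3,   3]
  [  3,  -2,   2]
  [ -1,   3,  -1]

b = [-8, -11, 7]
x = [-1, 1, -3]

Row reduce the augmented matrix [A|b]:
R2 → R2 + (3/4)·R1
R3 → R3 - (1/4)·R1
R3 → R3 + (15/17)·R2
REF = 
  [   -4,    -3,     3,    -8]
  [    0, -17/4,  17/4,   -17]
  [    0,     0,     2,    -6]

Back-substitution:
x₃ = (-6) / 2 = -3
x₂ = (-17 - (17/4)(-3)) / (-17/4) = 1
x₁ = (-8 - (-3)(1) - (3)(-3)) / (-4) = -1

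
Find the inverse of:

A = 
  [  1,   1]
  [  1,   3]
det(A) = (1)(3) - (1)(1) = 2
For a 2×2 matrix, A⁻¹ = (1/det(A)) · [[d, -b], [-c, a]]
    = (1/2) · [[3, -1], [-1, 1]]

A⁻¹ = 
  [ 3/2, -1/2]
  [-1/2,  1/2]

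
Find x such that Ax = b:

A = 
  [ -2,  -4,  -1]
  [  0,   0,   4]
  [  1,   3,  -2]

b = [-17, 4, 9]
Row reduce the augmented matrix [A|b]:
R3 → R3 + (1/2)·R1
Swap R2 ↔ R3
REF = 
  [  -2,   -4,   -1,  -17]
  [   0,    1, -5/2,  1/2]
  [   0,    0,    4,    4]

Back-substitution:
x₃ = 4 / 4 = 1
x₂ = (1/2 - (-5/2)(1)) / 1 = 3
x₁ = (-17 - (-4)(3) - (-1)(1)) / (-2) = 2

x = [2, 3, 1]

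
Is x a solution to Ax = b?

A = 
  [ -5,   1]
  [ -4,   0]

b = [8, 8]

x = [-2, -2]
Yes

Ax = [8, 8] = b ✓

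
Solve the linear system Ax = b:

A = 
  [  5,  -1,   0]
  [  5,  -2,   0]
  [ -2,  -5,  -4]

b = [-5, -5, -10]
x = [-1, 0, 3]

Row reduce the augmented matrix [A|b]:
R2 → R2 - (1)·R1
R3 → R3 + (2/5)·R1
R3 → R3 - (27/5)·R2
REF = 
  [  5,  -1,   0,  -5]
  [  0,  -1,   0,   0]
  [  0,   0,  -4, -12]

Back-substitution:
x₃ = (-12) / (-4) = 3
x₂ = (0 - (0)(3)) / (-1) = 0
x₁ = (-5 - (-1)(0) - (0)(3)) / 5 = -1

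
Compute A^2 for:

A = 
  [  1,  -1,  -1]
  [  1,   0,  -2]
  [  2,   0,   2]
A² = A·A:
A²[1,1] = (1)(1) + (-1)(1) + (-1)(2) = -2
A²[1,2] = (1)(-1) + (-1)(0) + (-1)(0) = -1
A²[1,3] = (1)(-1) + (-1)(-2) + (-1)(2) = -1
A²[2,1] = (1)(1) + (0)(1) + (-2)(2) = -3
A²[2,2] = (1)(-1) + (0)(0) + (-2)(0) = -1
A²[2,3] = (1)(-1) + (0)(-2) + (-2)(2) = -5
A²[3,1] = (2)(1) + (0)(1) + (2)(2) = 6
A²[3,2] = (2)(-1) + (0)(0) + (2)(0) = -2
A²[3,3] = (2)(-1) + (0)(-2) + (2)(2) = 2
A² = 
  [ -2,  -1,  -1]
  [ -3,  -1,  -5]
  [  6,  -2,   2]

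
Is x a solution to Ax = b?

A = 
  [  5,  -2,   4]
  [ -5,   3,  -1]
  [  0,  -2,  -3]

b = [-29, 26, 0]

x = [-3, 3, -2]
Yes

Ax = [-29, 26, 0] = b ✓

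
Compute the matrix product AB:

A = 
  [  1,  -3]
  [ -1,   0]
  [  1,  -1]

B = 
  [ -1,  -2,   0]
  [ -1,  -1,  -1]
AB = 
  [  2,   1,   3]
  [  1,   2,   0]
  [  0,  -1,   1]

A is 3×2 and B is 2×3, so AB is 3×3. Each entry is (row of A)·(column of B):
AB[1,1] = (1)(-1) + (-3)(-1) = 2
AB[1,2] = (1)(-2) + (-3)(-1) = 1
AB[1,3] = (1)(0) + (-3)(-1) = 3
AB[2,1] = (-1)(-1) + (0)(-1) = 1
AB[2,2] = (-1)(-2) + (0)(-1) = 2
AB[2,3] = (-1)(0) + (0)(-1) = 0
AB[3,1] = (1)(-1) + (-1)(-1) = 0
AB[3,2] = (1)(-2) + (-1)(-1) = -1
AB[3,3] = (1)(0) + (-1)(-1) = 1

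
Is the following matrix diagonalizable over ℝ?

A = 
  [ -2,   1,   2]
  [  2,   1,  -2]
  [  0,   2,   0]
No

Characteristic polynomial: det(λI - A) = λ³ + λ²
The constant term is 0, so λ = 0 is a root: p(λ) = λ(λ² + λ)
λ² + λ = λ(λ + 1)
Eigenvalues: 0, 0, -1
λ=-1: alg. mult. = 1, geom. mult. = 3 - rank(A - (-1)I) = 3 - 2 = 1
λ=0: alg. mult. = 2, geom. mult. = 3 - rank(A - (0)I) = 3 - 2 = 1
Sum of geometric multiplicities = 2 < n = 3, so there aren't enough independent eigenvectors.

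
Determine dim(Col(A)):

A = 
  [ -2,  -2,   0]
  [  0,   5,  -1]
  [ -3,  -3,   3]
Row reduce:
R3 → R3 - (3/2)·R1
REF = 
  [ -2,  -2,   0]
  [  0,   5,  -1]
  [  0,   0,   3]
Pivot columns: 1, 2, 3 → 3 pivots.
dim(Col(A)) = number of pivot columns = 3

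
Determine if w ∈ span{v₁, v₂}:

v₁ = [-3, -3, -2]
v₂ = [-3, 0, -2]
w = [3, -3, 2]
Yes

Form the augmented matrix and row-reduce:
[v₁|v₂|w] = 
  [ -3,  -3,   3]
  [ -3,   0,  -3]
  [ -2,  -2,   2]
R2 → R2 - (1)·R1
R3 → R3 - (2/3)·R1
REF = 
  [ -3,  -3,   3]
  [  0,   3,  -6]
  [  0,   0,   0]

No row of the form [0 0 | nonzero], so the system is consistent. Back-substitution gives c₁ = 1, c₂ = -2: w = (1)·v₁ + (-2)·v₂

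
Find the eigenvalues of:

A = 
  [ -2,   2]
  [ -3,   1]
λ = (-1 + i√15)/2, (-1 - i√15)/2  (≈ -0.5 + 1.936i, -0.5 - 1.936i)

tr(A) = -1, det(A) = 4
Characteristic polynomial: λ² - tr(A)λ + det(A) = λ² + λ + 4
λ² + λ + 4 = 0  ⇒  λ = (-1 ± √((1)² - 4·(4)))/2 = (-1 ± √(-15))/2
  = (-1 + i√15)/2,  (-1 - i√15)/2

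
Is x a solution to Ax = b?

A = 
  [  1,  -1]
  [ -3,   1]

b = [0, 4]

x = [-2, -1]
No

Ax = [-1, 5] ≠ b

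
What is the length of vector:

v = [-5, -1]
5.099

||v||₂ = √((-5)² + (-1)²) = √26 = 5.099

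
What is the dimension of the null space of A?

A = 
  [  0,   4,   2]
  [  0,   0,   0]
nullity(A) = 2

Row reduce:
(no row operations needed)
REF = 
  [  0,   4,   2]
  [  0,   0,   0]
Pivot columns: 2 → 1 pivot.
rank(A) = 1, so nullity(A) = 3 - 1 = 2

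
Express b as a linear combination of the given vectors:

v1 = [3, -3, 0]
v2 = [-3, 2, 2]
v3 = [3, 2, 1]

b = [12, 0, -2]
c1 = 0, c2 = -2, c3 = 2

b = 0·v1 + -2·v2 + 2·v3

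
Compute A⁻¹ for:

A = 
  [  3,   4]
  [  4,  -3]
det(A) = (3)(-3) - (4)(4) = -25
For a 2×2 matrix, A⁻¹ = (1/det(A)) · [[d, -b], [-c, a]]
    = (-1/25) · [[-3, -4], [-4, 3]]

A⁻¹ = 
  [ 3/25,  4/25]
  [ 4/25, -3/25]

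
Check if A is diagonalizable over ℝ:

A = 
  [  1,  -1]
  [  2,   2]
No

tr(A) = 3, det(A) = 4
Characteristic polynomial: λ² - tr(A)λ + det(A) = λ² - 3λ + 4
λ² - 3λ + 4 = 0  ⇒  λ = (3 ± √((-3)² - 4·(4)))/2 = (3 ± √(-7))/2
  = (3 + i√7)/2,  (3 - i√7)/2
Eigenvalues: (3 + i√7)/2, (3 - i√7)/2  (≈ 1.5 + 1.323i, 1.5 - 1.323i)
Has complex eigenvalues (not diagonalizable over ℝ).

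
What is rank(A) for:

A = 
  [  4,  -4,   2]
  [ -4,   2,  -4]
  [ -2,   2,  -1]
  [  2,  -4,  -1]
Row reduce:
R2 → R2 + (1)·R1
R3 → R3 + (1/2)·R1
R4 → R4 - (1/2)·R1
R4 → R4 - (1)·R2
REF = 
  [  4,  -4,   2]
  [  0,  -2,  -2]
  [  0,   0,   0]
  [  0,   0,   0]
Pivot columns: 1, 2 → 2 pivots.

rank(A) = 2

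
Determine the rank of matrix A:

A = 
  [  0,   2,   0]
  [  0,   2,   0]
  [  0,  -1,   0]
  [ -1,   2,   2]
rank(A) = 2

Row reduce:
Swap R1 ↔ R4
R3 → R3 + (1/2)·R2
R4 → R4 - (1)·R2
REF = 
  [ -1,   2,   2]
  [  0,   2,   0]
  [  0,   0,   0]
  [  0,   0,   0]
Pivot columns: 1, 2 → 2 pivots.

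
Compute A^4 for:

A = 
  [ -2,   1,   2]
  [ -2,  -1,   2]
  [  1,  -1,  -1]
A^4 = 
  [-20, -17,  20]
  [ 16, -55, -16]
  [ 19,  -1, -19]

A² = A·A:
A²[1,1] = (-2)(-2) + (1)(-2) + (2)(1) = 4
A²[1,2] = (-2)(1) + (1)(-1) + (2)(-1) = -5
A²[1,3] = (-2)(2) + (1)(2) + (2)(-1) = -4
A²[2,1] = (-2)(-2) + (-1)(-2) + (2)(1) = 8
A²[2,2] = (-2)(1) + (-1)(-1) + (2)(-1) = -3
A²[2,3] = (-2)(2) + (-1)(2) + (2)(-1) = -8
A²[3,1] = (1)(-2) + (-1)(-2) + (-1)(1) = -1
A²[3,2] = (1)(1) + (-1)(-1) + (-1)(-1) = 3
A²[3,3] = (1)(2) + (-1)(2) + (-1)(-1) = 1
A² = 
  [  4,  -5,  -4]
  [  8,  -3,  -8]
  [ -1,   3,   1]

A^3 = A^2·A:
A^3[1,1] = (4)(-2) + (-5)(-2) + (-4)(1) = -2
A^3[1,2] = (4)(1) + (-5)(-1) + (-4)(-1) = 13
A^3[1,3] = (4)(2) + (-5)(2) + (-4)(-1) = 2
A^3[2,1] = (8)(-2) + (-3)(-2) + (-8)(1) = -18
A^3[2,2] = (8)(1) + (-3)(-1) + (-8)(-1) = 19
A^3[2,3] = (8)(2) + (-3)(2) + (-8)(-1) = 18
A^3[3,1] = (-1)(-2) + (3)(-2) + (1)(1) = -3
A^3[3,2] = (-1)(1) + (3)(-1) + (1)(-1) = -5
A^3[3,3] = (-1)(2) + (3)(2) + (1)(-1) = 3
A^3 = 
  [ -2,  13,   2]
  [-18,  19,  18]
  [ -3,  -5,   3]

A^4 = A^3·A:
A^4[1,1] = (-2)(-2) + (13)(-2) + (2)(1) = -20
A^4[1,2] = (-2)(1) + (13)(-1) + (2)(-1) = -17
A^4[1,3] = (-2)(2) + (13)(2) + (2)(-1) = 20
A^4[2,1] = (-18)(-2) + (19)(-2) + (18)(1) = 16
A^4[2,2] = (-18)(1) + (19)(-1) + (18)(-1) = -55
A^4[2,3] = (-18)(2) + (19)(2) + (18)(-1) = -16
A^4[3,1] = (-3)(-2) + (-5)(-2) + (3)(1) = 19
A^4[3,2] = (-3)(1) + (-5)(-1) + (3)(-1) = -1
A^4[3,3] = (-3)(2) + (-5)(2) + (3)(-1) = -19
A^4 = 
  [-20, -17,  20]
  [ 16, -55, -16]
  [ 19,  -1, -19]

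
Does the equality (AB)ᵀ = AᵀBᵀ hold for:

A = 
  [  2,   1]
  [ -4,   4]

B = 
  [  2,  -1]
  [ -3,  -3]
No

(AB)ᵀ = 
  [  1, -20]
  [ -5,  -8]

AᵀBᵀ = 
  [  8,   6]
  [ -2, -15]

The two matrices differ, so (AB)ᵀ ≠ AᵀBᵀ in general. The correct identity is (AB)ᵀ = BᵀAᵀ.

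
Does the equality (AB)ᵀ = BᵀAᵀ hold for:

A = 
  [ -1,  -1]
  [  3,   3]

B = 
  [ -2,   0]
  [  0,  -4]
Yes

(AB)ᵀ = 
  [  2,  -6]
  [  4, -12]

BᵀAᵀ = 
  [  2,  -6]
  [  4, -12]

Both sides are equal — this is the standard identity (AB)ᵀ = BᵀAᵀ, which holds for all A, B.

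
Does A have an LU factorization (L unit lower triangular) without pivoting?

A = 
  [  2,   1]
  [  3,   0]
Yes.
A[1,1] = 2 ≠ 0, so Gaussian elimination proceeds without a row swap: multiplier ℓ₂₁ = (3)/(2) = 3/2, and U[2,2] = 0 - (3/2)(1) = -3/2.
L = 
  [  1,   0]
  [3/2,   1]
U = 
  [   2,    1]
  [   0, -3/2]
Check row 2 of LU: [(3/2)(2), (3/2)(1) + (-3/2)] = [3, 0] = row 2 of A ✓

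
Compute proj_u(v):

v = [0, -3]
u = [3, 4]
v·u = (0)(3) + (-3)(4) = -12
u·u = (3)² + (4)² = 25
proj_u(v) = (v·u / u·u) × u = (-12/25) × u

proj_u(v) = [-36/25, -48/25]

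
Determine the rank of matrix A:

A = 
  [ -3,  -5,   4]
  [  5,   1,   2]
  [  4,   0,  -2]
rank(A) = 3

Row reduce:
R2 → R2 + (5/3)·R1
R3 → R3 + (4/3)·R1
R3 → R3 - (10/11)·R2
REF = 
  [    -3,     -5,      4]
  [     0,  -22/3,   26/3]
  [     0,      0, -50/11]
Pivot columns: 1, 2, 3 → 3 pivots.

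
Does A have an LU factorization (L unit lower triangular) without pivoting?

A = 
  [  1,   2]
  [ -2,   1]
Yes.
A[1,1] = 1 ≠ 0, so Gaussian elimination proceeds without a row swap: multiplier ℓ₂₁ = (-2)/(1) = -2, and U[2,2] = 1 - (-2)(2) = 5.
L = 
  [  1,   0]
  [ -2,   1]
U = 
  [  1,   2]
  [  0,   5]
Check row 2 of LU: [(-2)(1), (-2)(2) + 5] = [-2, 1] = row 2 of A ✓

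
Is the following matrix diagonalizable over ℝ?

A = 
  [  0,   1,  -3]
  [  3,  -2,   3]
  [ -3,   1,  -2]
Yes

Characteristic polynomial: det(λI - A) = λ³ + 4λ² - 11λ - 6
By the rational root theorem any rational root is an integer dividing 6; none of those is a root, so p(λ) has no rational roots and hence (being an irreducible cubic) no repeated roots.
Discriminant of the cubic: Δ = 12576
Δ > 0 ⇒ three distinct real eigenvalues: λ ≈ -5.735, -0.4736, 2.209
Three distinct real eigenvalues, so A has 3 independent eigenvectors.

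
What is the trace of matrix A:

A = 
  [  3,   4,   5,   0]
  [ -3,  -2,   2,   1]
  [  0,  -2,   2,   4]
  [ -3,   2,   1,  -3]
0

tr(A) = 3 + -2 + 2 + -3 = 0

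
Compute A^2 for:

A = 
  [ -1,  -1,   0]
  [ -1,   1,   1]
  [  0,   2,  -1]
A² = A·A:
A²[1,1] = (-1)(-1) + (-1)(-1) + (0)(0) = 2
A²[1,2] = (-1)(-1) + (-1)(1) + (0)(2) = 0
A²[1,3] = (-1)(0) + (-1)(1) + (0)(-1) = -1
A²[2,1] = (-1)(-1) + (1)(-1) + (1)(0) = 0
A²[2,2] = (-1)(-1) + (1)(1) + (1)(2) = 4
A²[2,3] = (-1)(0) + (1)(1) + (1)(-1) = 0
A²[3,1] = (0)(-1) + (2)(-1) + (-1)(0) = -2
A²[3,2] = (0)(-1) + (2)(1) + (-1)(2) = 0
A²[3,3] = (0)(0) + (2)(1) + (-1)(-1) = 3
A² = 
  [  2,   0,  -1]
  [  0,   4,   0]
  [ -2,   0,   3]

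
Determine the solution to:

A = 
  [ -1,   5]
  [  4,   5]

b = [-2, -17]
Row reduce the augmented matrix [A|b]:
R2 → R2 + (4)·R1
REF = 
  [ -1,   5,  -2]
  [  0,  25, -25]

Back-substitution:
x₂ = (-25) / 25 = -1
x₁ = (-2 - (5)(-1)) / (-1) = -3

x = [-3, -1]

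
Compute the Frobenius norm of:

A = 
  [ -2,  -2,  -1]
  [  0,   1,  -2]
||A||_F = 3.742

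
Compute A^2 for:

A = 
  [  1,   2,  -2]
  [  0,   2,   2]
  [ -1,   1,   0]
A² = A·A:
A²[1,1] = (1)(1) + (2)(0) + (-2)(-1) = 3
A²[1,2] = (1)(2) + (2)(2) + (-2)(1) = 4
A²[1,3] = (1)(-2) + (2)(2) + (-2)(0) = 2
A²[2,1] = (0)(1) + (2)(0) + (2)(-1) = -2
A²[2,2] = (0)(2) + (2)(2) + (2)(1) = 6
A²[2,3] = (0)(-2) + (2)(2) + (2)(0) = 4
A²[3,1] = (-1)(1) + (1)(0) + (0)(-1) = -1
A²[3,2] = (-1)(2) + (1)(2) + (0)(1) = 0
A²[3,3] = (-1)(-2) + (1)(2) + (0)(0) = 4
A² = 
  [  3,   4,   2]
  [ -2,   6,   4]
  [ -1,   0,   4]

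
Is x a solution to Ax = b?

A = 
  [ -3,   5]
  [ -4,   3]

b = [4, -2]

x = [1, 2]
No

Ax = [7, 2] ≠ b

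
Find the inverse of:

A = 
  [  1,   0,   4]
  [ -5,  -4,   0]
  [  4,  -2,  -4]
det(A) = (1)·((-4)(-4) - (0)(-2)) - (0)·((-5)(-4) - (0)(4)) + (4)·((-5)(-2) - (-4)(4))
  = (1)(16) - (0)(20) + (4)(26)
  = 120
det(A) = 120 ≠ 0, so A is invertible.

Cofactors Cᵢⱼ = (-1)ⁱ⁺ʲ·Mᵢⱼ:
C = 
  [ 16, -20,  26]
  [ -8, -20,   2]
  [ 16, -20,  -4]

adj(A) = Cᵀ:
adj(A) = 
  [ 16,  -8,  16]
  [-20, -20, -20]
  [ 26,   2,  -4]

A⁻¹ = (1/120) · adj(A):
A⁻¹ = 
  [ 2/15, -1/15,  2/15]
  [ -1/6,  -1/6,  -1/6]
  [13/60,  1/60, -1/30]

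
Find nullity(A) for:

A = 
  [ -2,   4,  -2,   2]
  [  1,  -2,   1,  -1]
nullity(A) = 3

Row reduce:
R2 → R2 + (1/2)·R1
REF = 
  [ -2,   4,  -2,   2]
  [  0,   0,   0,   0]
Pivot columns: 1 → 1 pivot.
rank(A) = 1, so nullity(A) = 4 - 1 = 3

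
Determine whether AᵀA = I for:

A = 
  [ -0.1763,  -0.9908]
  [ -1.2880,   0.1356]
No

AᵀA = 
  [  1.6900,   0]
  [  0,   1.0001]
≠ I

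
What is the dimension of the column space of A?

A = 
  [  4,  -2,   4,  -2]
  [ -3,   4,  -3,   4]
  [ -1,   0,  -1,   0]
dim(Col(A)) = 2

Row reduce:
R2 → R2 + (3/4)·R1
R3 → R3 + (1/4)·R1
R3 → R3 + (1/5)·R2
REF = 
  [  4,  -2,   4,  -2]
  [  0, 5/2,   0, 5/2]
  [  0,   0,   0,   0]
Pivot columns: 1, 2 → 2 pivots.
dim(Col(A)) = number of pivot columns = 2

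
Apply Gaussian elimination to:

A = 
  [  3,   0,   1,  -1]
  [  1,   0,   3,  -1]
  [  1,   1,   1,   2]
Row operations:
R2 → R2 - (1/3)·R1
R3 → R3 - (1/3)·R1
Swap R2 ↔ R3

Resulting echelon form:
REF = 
  [   3,    0,    1,   -1]
  [   0,    1,  2/3,  7/3]
  [   0,    0,  8/3, -2/3]

Rank = 3 (number of non-zero pivot rows).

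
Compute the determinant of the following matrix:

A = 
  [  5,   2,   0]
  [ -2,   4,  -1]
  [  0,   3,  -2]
-33

Cofactor expansion along row 1:
det(A) = (5)·((4)(-2) - (-1)(3)) - (2)·((-2)(-2) - (-1)(0)) + (0)·((-2)(3) - (4)(0))
  = (5)(-5) - (2)(4) + (0)(-6)
  = -33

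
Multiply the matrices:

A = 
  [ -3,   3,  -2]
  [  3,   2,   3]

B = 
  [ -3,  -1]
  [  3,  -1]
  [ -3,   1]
AB = 
  [ 24,  -2]
  [-12,  -2]

A is 2×3 and B is 3×2, so AB is 2×2. Each entry is (row of A)·(column of B):
AB[1,1] = (-3)(-3) + (3)(3) + (-2)(-3) = 24
AB[1,2] = (-3)(-1) + (3)(-1) + (-2)(1) = -2
AB[2,1] = (3)(-3) + (2)(3) + (3)(-3) = -12
AB[2,2] = (3)(-1) + (2)(-1) + (3)(1) = -2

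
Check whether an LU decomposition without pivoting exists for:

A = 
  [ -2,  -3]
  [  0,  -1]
Yes.
A[1,1] = -2 ≠ 0, so Gaussian elimination proceeds without a row swap: multiplier ℓ₂₁ = (0)/(-2) = 0, and U[2,2] = -1 - (0)(-3) = -1.
L = 
  [  1,   0]
  [  0,   1]
U = 
  [ -2,  -3]
  [  0,  -1]
Check row 2 of LU: [(0)(-2), (0)(-3) + (-1)] = [0, -1] = row 2 of A ✓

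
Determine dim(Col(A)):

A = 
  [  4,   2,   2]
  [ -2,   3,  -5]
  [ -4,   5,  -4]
Row reduce:
R2 → R2 + (1/2)·R1
R3 → R3 + (1)·R1
R3 → R3 - (7/4)·R2
REF = 
  [  4,   2,   2]
  [  0,   4,  -4]
  [  0,   0,   5]
Pivot columns: 1, 2, 3 → 3 pivots.
dim(Col(A)) = number of pivot columns = 3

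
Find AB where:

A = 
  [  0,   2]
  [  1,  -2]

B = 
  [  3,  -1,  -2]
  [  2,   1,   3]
AB = 
  [  4,   2,   6]
  [ -1,  -3,  -8]

A is 2×2 and B is 2×3, so AB is 2×3. Each entry is (row of A)·(column of B):
AB[1,1] = (0)(3) + (2)(2) = 4
AB[1,2] = (0)(-1) + (2)(1) = 2
AB[1,3] = (0)(-2) + (2)(3) = 6
AB[2,1] = (1)(3) + (-2)(2) = -1
AB[2,2] = (1)(-1) + (-2)(1) = -3
AB[2,3] = (1)(-2) + (-2)(3) = -8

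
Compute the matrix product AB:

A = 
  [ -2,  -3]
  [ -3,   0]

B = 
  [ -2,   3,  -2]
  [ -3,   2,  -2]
A is 2×2 and B is 2×3, so AB is 2×3. Each entry is (row of A)·(column of B):
AB[1,1] = (-2)(-2) + (-3)(-3) = 13
AB[1,2] = (-2)(3) + (-3)(2) = -12
AB[1,3] = (-2)(-2) + (-3)(-2) = 10
AB[2,1] = (-3)(-2) + (0)(-3) = 6
AB[2,2] = (-3)(3) + (0)(2) = -9
AB[2,3] = (-3)(-2) + (0)(-2) = 6

AB = 
  [ 13, -12,  10]
  [  6,  -9,   6]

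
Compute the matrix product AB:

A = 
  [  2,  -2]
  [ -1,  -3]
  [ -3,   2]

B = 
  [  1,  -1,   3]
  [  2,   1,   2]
A is 3×2 and B is 2×3, so AB is 3×3. Each entry is (row of A)·(column of B):
AB[1,1] = (2)(1) + (-2)(2) = -2
AB[1,2] = (2)(-1) + (-2)(1) = -4
AB[1,3] = (2)(3) + (-2)(2) = 2
AB[2,1] = (-1)(1) + (-3)(2) = -7
AB[2,2] = (-1)(-1) + (-3)(1) = -2
AB[2,3] = (-1)(3) + (-3)(2) = -9
AB[3,1] = (-3)(1) + (2)(2) = 1
AB[3,2] = (-3)(-1) + (2)(1) = 5
AB[3,3] = (-3)(3) + (2)(2) = -5

AB = 
  [ -2,  -4,   2]
  [ -7,  -2,  -9]
  [  1,   5,  -5]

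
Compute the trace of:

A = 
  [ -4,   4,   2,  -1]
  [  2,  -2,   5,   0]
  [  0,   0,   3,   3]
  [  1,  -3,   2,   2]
-1

tr(A) = -4 + -2 + 3 + 2 = -1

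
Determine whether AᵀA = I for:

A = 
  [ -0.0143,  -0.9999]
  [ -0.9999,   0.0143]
Yes

AᵀA = 
  [  1,   0]
  [  0,   1]
≈ I (equal to I up to the 4-dp rounding of the entries)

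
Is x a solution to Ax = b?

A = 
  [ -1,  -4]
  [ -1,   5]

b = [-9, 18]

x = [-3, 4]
No

Ax = [-13, 23] ≠ b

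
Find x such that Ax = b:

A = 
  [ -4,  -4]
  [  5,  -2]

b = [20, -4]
x = [-2, -3]

Row reduce the augmented matrix [A|b]:
R2 → R2 + (5/4)·R1
REF = 
  [ -4,  -4,  20]
  [  0,  -7,  21]

Back-substitution:
x₂ = 21 / (-7) = -3
x₁ = (20 - (-4)(-3)) / (-4) = -2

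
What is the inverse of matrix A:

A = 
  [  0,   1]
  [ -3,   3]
det(A) = (0)(3) - (1)(-3) = 3
For a 2×2 matrix, A⁻¹ = (1/det(A)) · [[d, -b], [-c, a]]
    = (1/3) · [[3, -1], [3, 0]]

A⁻¹ = 
  [   1, -1/3]
  [   1,    0]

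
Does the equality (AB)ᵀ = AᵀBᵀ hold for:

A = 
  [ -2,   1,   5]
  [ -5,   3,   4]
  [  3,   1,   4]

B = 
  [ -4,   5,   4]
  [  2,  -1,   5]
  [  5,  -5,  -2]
No

(AB)ᵀ = 
  [ 35,  46,  10]
  [-36, -48,  -6]
  [-13, -13,   9]

AᵀBᵀ = 
  [ -5,  16,   9]
  [ 15,   4, -12]
  [ 16,  26,  -3]

The two matrices differ, so (AB)ᵀ ≠ AᵀBᵀ in general. The correct identity is (AB)ᵀ = BᵀAᵀ.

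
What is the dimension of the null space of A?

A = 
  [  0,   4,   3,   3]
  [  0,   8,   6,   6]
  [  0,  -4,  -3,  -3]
nullity(A) = 3

Row reduce:
R2 → R2 - (2)·R1
R3 → R3 + (1)·R1
REF = 
  [  0,   4,   3,   3]
  [  0,   0,   0,   0]
  [  0,   0,   0,   0]
Pivot columns: 2 → 1 pivot.
rank(A) = 1, so nullity(A) = 4 - 1 = 3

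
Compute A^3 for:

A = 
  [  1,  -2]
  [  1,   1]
A^3 = 
  [ -5,  -2]
  [  1,  -5]

A² = A·A:
A²[1,1] = (1)(1) + (-2)(1) = -1
A²[1,2] = (1)(-2) + (-2)(1) = -4
A²[2,1] = (1)(1) + (1)(1) = 2
A²[2,2] = (1)(-2) + (1)(1) = -1
A² = 
  [ -1,  -4]
  [  2,  -1]

A^3 = A^2·A:
A^3[1,1] = (-1)(1) + (-4)(1) = -5
A^3[1,2] = (-1)(-2) + (-4)(1) = -2
A^3[2,1] = (2)(1) + (-1)(1) = 1
A^3[2,2] = (2)(-2) + (-1)(1) = -5
A^3 = 
  [ -5,  -2]
  [  1,  -5]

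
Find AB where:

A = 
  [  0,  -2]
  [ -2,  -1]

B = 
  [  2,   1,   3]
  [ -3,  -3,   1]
AB = 
  [  6,   6,  -2]
  [ -1,   1,  -7]

A is 2×2 and B is 2×3, so AB is 2×3. Each entry is (row of A)·(column of B):
AB[1,1] = (0)(2) + (-2)(-3) = 6
AB[1,2] = (0)(1) + (-2)(-3) = 6
AB[1,3] = (0)(3) + (-2)(1) = -2
AB[2,1] = (-2)(2) + (-1)(-3) = -1
AB[2,2] = (-2)(1) + (-1)(-3) = 1
AB[2,3] = (-2)(3) + (-1)(1) = -7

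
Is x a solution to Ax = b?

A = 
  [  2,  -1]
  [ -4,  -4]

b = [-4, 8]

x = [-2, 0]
Yes

Ax = [-4, 8] = b ✓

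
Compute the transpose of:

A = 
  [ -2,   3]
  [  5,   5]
Aᵀ = 
  [ -2,   5]
  [  3,   5]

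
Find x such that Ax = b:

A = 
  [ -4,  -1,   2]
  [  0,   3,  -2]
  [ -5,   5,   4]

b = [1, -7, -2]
Row reduce the augmented matrix [A|b]:
R3 → R3 - (5/4)·R1
R3 → R3 - (25/12)·R2
REF = 
  [  -4,   -1,    2,    1]
  [   0,    3,   -2,   -7]
  [   0,    0, 17/3, 34/3]

Back-substitution:
x₃ = (34/3) / (17/3) = 2
x₂ = (-7 - (-2)(2)) / 3 = -1
x₁ = (1 - (-1)(-1) - (2)(2)) / (-4) = 1

x = [1, -1, 2]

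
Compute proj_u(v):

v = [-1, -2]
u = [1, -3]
proj_u(v) = [1/2, -3/2]

v·u = (-1)(1) + (-2)(-3) = 5
u·u = (1)² + (-3)² = 10
proj_u(v) = (v·u / u·u) × u = (5/10) × u = (1/2) × u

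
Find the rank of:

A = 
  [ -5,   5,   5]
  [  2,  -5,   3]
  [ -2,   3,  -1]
rank(A) = 3

Row reduce:
R2 → R2 + (2/5)·R1
R3 → R3 - (2/5)·R1
R3 → R3 + (1/3)·R2
REF = 
  [  -5,    5,    5]
  [   0,   -3,    5]
  [   0,    0, -4/3]
Pivot columns: 1, 2, 3 → 3 pivots.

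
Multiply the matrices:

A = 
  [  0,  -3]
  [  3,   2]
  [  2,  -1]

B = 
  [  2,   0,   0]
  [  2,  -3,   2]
AB = 
  [ -6,   9,  -6]
  [ 10,  -6,   4]
  [  2,   3,  -2]

A is 3×2 and B is 2×3, so AB is 3×3. Each entry is (row of A)·(column of B):
AB[1,1] = (0)(2) + (-3)(2) = -6
AB[1,2] = (0)(0) + (-3)(-3) = 9
AB[1,3] = (0)(0) + (-3)(2) = -6
AB[2,1] = (3)(2) + (2)(2) = 10
AB[2,2] = (3)(0) + (2)(-3) = -6
AB[2,3] = (3)(0) + (2)(2) = 4
AB[3,1] = (2)(2) + (-1)(2) = 2
AB[3,2] = (2)(0) + (-1)(-3) = 3
AB[3,3] = (2)(0) + (-1)(2) = -2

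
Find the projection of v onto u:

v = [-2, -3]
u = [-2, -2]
proj_u(v) = [-5/2, -5/2]

v·u = (-2)(-2) + (-3)(-2) = 10
u·u = (-2)² + (-2)² = 8
proj_u(v) = (v·u / u·u) × u = (10/8) × u = (5/4) × u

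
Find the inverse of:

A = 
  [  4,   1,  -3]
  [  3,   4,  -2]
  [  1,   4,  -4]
det(A) = (4)·((4)(-4) - (-2)(4)) - (1)·((3)(-4) - (-2)(1)) + (-3)·((3)(4) - (4)(1))
  = (4)(-8) - (1)(-10) + (-3)(8)
  = -46
det(A) = -46 ≠ 0, so A is invertible.

Cofactors Cᵢⱼ = (-1)ⁱ⁺ʲ·Mᵢⱼ:
C = 
  [ -8,  10,   8]
  [ -8, -13, -15]
  [ 10,  -1,  13]

adj(A) = Cᵀ:
adj(A) = 
  [ -8,  -8,  10]
  [ 10, -13,  -1]
  [  8, -15,  13]

A⁻¹ = (-1/46) · adj(A):
A⁻¹ = 
  [  4/23,   4/23,  -5/23]
  [ -5/23,  13/46,   1/46]
  [ -4/23,  15/46, -13/46]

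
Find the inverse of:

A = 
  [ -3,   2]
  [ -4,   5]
det(A) = (-3)(5) - (2)(-4) = -7
For a 2×2 matrix, A⁻¹ = (1/det(A)) · [[d, -b], [-c, a]]
    = (-1/7) · [[5, -2], [4, -3]]

A⁻¹ = 
  [-5/7,  2/7]
  [-4/7,  3/7]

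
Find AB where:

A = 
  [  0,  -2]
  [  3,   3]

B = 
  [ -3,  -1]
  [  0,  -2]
A is 2×2 and B is 2×2, so AB is 2×2. Each entry is (row of A)·(column of B):
AB[1,1] = (0)(-3) + (-2)(0) = 0
AB[1,2] = (0)(-1) + (-2)(-2) = 4
AB[2,1] = (3)(-3) + (3)(0) = -9
AB[2,2] = (3)(-1) + (3)(-2) = -9

AB = 
  [  0,   4]
  [ -9,  -9]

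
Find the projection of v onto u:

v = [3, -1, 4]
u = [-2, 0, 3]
v·u = (3)(-2) + (-1)(0) + (4)(3) = 6
u·u = (-2)² + (0)² + (3)² = 13
proj_u(v) = (v·u / u·u) × u = (6/13) × u

proj_u(v) = [-12/13, 0, 18/13]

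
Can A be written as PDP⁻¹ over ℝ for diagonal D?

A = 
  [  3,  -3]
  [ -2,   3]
Yes

tr(A) = 6, det(A) = 3
Characteristic polynomial: λ² - tr(A)λ + det(A) = λ² - 6λ + 3
λ² - 6λ + 3 = 0  ⇒  λ = (6 ± √((-6)² - 4·(3)))/2 = (6 ± √(24))/2
  = 3 + √6,  3 - √6
Eigenvalues: 3 + √6, 3 - √6  (≈ 5.449, 0.5505)
The two irrational eigenvalues are distinct (simple), so each has alg. mult. = geom. mult. = 1.
Sum of geometric multiplicities equals n, so A has n independent eigenvectors.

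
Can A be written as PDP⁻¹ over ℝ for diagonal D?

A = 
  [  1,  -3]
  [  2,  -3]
No

tr(A) = -2, det(A) = 3
Characteristic polynomial: λ² - tr(A)λ + det(A) = λ² + 2λ + 3
λ² + 2λ + 3 = 0  ⇒  λ = (-2 ± √((2)² - 4·(3)))/2 = (-2 ± √(-8))/2
  = -1 + i√2,  -1 - i√2
Eigenvalues: -1 + i√2, -1 - i√2  (≈ -1 + 1.414i, -1 - 1.414i)
Has complex eigenvalues (not diagonalizable over ℝ).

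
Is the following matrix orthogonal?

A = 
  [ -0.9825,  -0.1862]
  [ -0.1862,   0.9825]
Yes

AᵀA = 
  [  1,   0]
  [  0,   1]
≈ I (equal to I up to the 4-dp rounding of the entries)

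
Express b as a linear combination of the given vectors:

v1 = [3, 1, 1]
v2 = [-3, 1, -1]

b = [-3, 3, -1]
c1 = 1, c2 = 2

b = 1·v1 + 2·v2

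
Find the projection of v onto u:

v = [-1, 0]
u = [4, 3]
proj_u(v) = [-16/25, -12/25]

v·u = (-1)(4) + (0)(3) = -4
u·u = (4)² + (3)² = 25
proj_u(v) = (v·u / u·u) × u = (-4/25) × u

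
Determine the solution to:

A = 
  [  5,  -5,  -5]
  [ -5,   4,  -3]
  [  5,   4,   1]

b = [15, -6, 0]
Row reduce the augmented matrix [A|b]:
R2 → R2 + (1)·R1
R3 → R3 - (1)·R1
R3 → R3 + (9)·R2
REF = 
  [  5,  -5,  -5,  15]
  [  0,  -1,  -8,   9]
  [  0,   0, -66,  66]

Back-substitution:
x₃ = 66 / (-66) = -1
x₂ = (9 - (-8)(-1)) / (-1) = -1
x₁ = (15 - (-5)(-1) - (-5)(-1)) / 5 = 1

x = [1, -1, -1]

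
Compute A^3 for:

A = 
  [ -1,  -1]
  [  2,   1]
A^3 = 
  [  1,   1]
  [ -2,  -1]

A² = A·A:
A²[1,1] = (-1)(-1) + (-1)(2) = -1
A²[1,2] = (-1)(-1) + (-1)(1) = 0
A²[2,1] = (2)(-1) + (1)(2) = 0
A²[2,2] = (2)(-1) + (1)(1) = -1
A² = 
  [ -1,   0]
  [  0,  -1]

A^3 = A^2·A:
A^3[1,1] = (-1)(-1) + (0)(2) = 1
A^3[1,2] = (-1)(-1) + (0)(1) = 1
A^3[2,1] = (0)(-1) + (-1)(2) = -2
A^3[2,2] = (0)(-1) + (-1)(1) = -1
A^3 = 
  [  1,   1]
  [ -2,  -1]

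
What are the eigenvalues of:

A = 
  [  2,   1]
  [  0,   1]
tr(A) = 3, det(A) = 2
Characteristic polynomial: λ² - tr(A)λ + det(A) = λ² - 3λ + 2
λ² - 3λ + 2 = (λ - 1)(λ - 2)

λ = 2, 1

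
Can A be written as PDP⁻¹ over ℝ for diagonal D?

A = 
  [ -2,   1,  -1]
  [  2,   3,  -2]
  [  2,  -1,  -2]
No

Characteristic polynomial: det(λI - A) = λ³ + λ² - 10λ - 24
By the rational root theorem any rational root is an integer dividing 24; none of those is a root, so p(λ) has no rational roots and hence (being an irreducible cubic) no repeated roots.
Discriminant of the cubic: Δ = -7036
Δ < 0 ⇒ one real eigenvalue and a complex-conjugate pair: λ ≈ 3.611, -2.305 + 1.154i, -2.305 - 1.154i
Has complex eigenvalues (not diagonalizable over ℝ).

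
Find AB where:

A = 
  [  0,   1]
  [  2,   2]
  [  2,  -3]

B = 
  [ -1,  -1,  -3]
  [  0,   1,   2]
A is 3×2 and B is 2×3, so AB is 3×3. Each entry is (row of A)·(column of B):
AB[1,1] = (0)(-1) + (1)(0) = 0
AB[1,2] = (0)(-1) + (1)(1) = 1
AB[1,3] = (0)(-3) + (1)(2) = 2
AB[2,1] = (2)(-1) + (2)(0) = -2
AB[2,2] = (2)(-1) + (2)(1) = 0
AB[2,3] = (2)(-3) + (2)(2) = -2
AB[3,1] = (2)(-1) + (-3)(0) = -2
AB[3,2] = (2)(-1) + (-3)(1) = -5
AB[3,3] = (2)(-3) + (-3)(2) = -12

AB = 
  [  0,   1,   2]
  [ -2,   0,  -2]
  [ -2,  -5, -12]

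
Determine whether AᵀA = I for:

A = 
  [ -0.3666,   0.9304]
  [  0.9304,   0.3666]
Yes

AᵀA = 
  [  1,   0]
  [  0,   1]
≈ I (equal to I up to the 4-dp rounding of the entries)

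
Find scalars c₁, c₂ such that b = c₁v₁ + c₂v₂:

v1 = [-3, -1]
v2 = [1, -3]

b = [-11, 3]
c1 = 3, c2 = -2

b = 3·v1 + -2·v2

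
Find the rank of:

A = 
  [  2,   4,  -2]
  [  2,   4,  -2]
Row reduce:
R2 → R2 - (1)·R1
REF = 
  [  2,   4,  -2]
  [  0,   0,   0]
Pivot columns: 1 → 1 pivot.

rank(A) = 1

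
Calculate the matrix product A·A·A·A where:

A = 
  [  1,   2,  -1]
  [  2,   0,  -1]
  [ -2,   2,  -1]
A² = A·A:
A²[1,1] = (1)(1) + (2)(2) + (-1)(-2) = 7
A²[1,2] = (1)(2) + (2)(0) + (-1)(2) = 0
A²[1,3] = (1)(-1) + (2)(-1) + (-1)(-1) = -2
A²[2,1] = (2)(1) + (0)(2) + (-1)(-2) = 4
A²[2,2] = (2)(2) + (0)(0) + (-1)(2) = 2
A²[2,3] = (2)(-1) + (0)(-1) + (-1)(-1) = -1
A²[3,1] = (-2)(1) + (2)(2) + (-1)(-2) = 4
A²[3,2] = (-2)(2) + (2)(0) + (-1)(2) = -6
A²[3,3] = (-2)(-1) + (2)(-1) + (-1)(-1) = 1
A² = 
  [  7,   0,  -2]
  [  4,   2,  -1]
  [  4,  -6,   1]

A^3 = A^2·A:
A^3[1,1] = (7)(1) + (0)(2) + (-2)(-2) = 11
A^3[1,2] = (7)(2) + (0)(0) + (-2)(2) = 10
A^3[1,3] = (7)(-1) + (0)(-1) + (-2)(-1) = -5
A^3[2,1] = (4)(1) + (2)(2) + (-1)(-2) = 10
A^3[2,2] = (4)(2) + (2)(0) + (-1)(2) = 6
A^3[2,3] = (4)(-1) + (2)(-1) + (-1)(-1) = -5
A^3[3,1] = (4)(1) + (-6)(2) + (1)(-2) = -10
A^3[3,2] = (4)(2) + (-6)(0) + (1)(2) = 10
A^3[3,3] = (4)(-1) + (-6)(-1) + (1)(-1) = 1
A^3 = 
  [ 11,  10,  -5]
  [ 10,   6,  -5]
  [-10,  10,   1]

A^4 = A^3·A:
A^4[1,1] = (11)(1) + (10)(2) + (-5)(-2) = 41
A^4[1,2] = (11)(2) + (10)(0) + (-5)(2) = 12
A^4[1,3] = (11)(-1) + (10)(-1) + (-5)(-1) = -16
A^4[2,1] = (10)(1) + (6)(2) + (-5)(-2) = 32
A^4[2,2] = (10)(2) + (6)(0) + (-5)(2) = 10
A^4[2,3] = (10)(-1) + (6)(-1) + (-5)(-1) = -11
A^4[3,1] = (-10)(1) + (10)(2) + (1)(-2) = 8
A^4[3,2] = (-10)(2) + (10)(0) + (1)(2) = -18
A^4[3,3] = (-10)(-1) + (10)(-1) + (1)(-1) = -1
A^4 = 
  [ 41,  12, -16]
  [ 32,  10, -11]
  [  8, -18,  -1]

Therefore
A^4 = 
  [ 41,  12, -16]
  [ 32,  10, -11]
  [  8, -18,  -1]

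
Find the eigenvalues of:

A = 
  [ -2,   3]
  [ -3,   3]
λ = (1 + i√11)/2, (1 - i√11)/2  (≈ 0.5 + 1.658i, 0.5 - 1.658i)

tr(A) = 1, det(A) = 3
Characteristic polynomial: λ² - tr(A)λ + det(A) = λ² - λ + 3
λ² - λ + 3 = 0  ⇒  λ = (1 ± √((-1)² - 4·(3)))/2 = (1 ± √(-11))/2
  = (1 + i√11)/2,  (1 - i√11)/2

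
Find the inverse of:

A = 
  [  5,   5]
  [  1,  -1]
det(A) = (5)(-1) - (5)(1) = -10
For a 2×2 matrix, A⁻¹ = (1/det(A)) · [[d, -b], [-c, a]]
    = (-1/10) · [[-1, -5], [-1, 5]]

A⁻¹ = 
  [1/10,  1/2]
  [1/10, -1/2]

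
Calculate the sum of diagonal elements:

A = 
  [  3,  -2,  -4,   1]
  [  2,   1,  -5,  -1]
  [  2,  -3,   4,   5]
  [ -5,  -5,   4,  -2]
6

tr(A) = 3 + 1 + 4 + -2 = 6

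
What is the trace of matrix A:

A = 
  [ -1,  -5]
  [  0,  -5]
-6

tr(A) = -1 + -5 = -6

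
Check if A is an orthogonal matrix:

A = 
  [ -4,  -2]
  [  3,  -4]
No

AᵀA = 
  [ 25,  -4]
  [ -4,  20]
≠ I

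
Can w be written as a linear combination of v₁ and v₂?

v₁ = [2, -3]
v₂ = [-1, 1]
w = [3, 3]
Yes

Form the augmented matrix and row-reduce:
[v₁|v₂|w] = 
  [  2,  -1,   3]
  [ -3,   1,   3]
R2 → R2 + (3/2)·R1
REF = 
  [   2,   -1,    3]
  [   0, -1/2, 15/2]

No row of the form [0 0 | nonzero], so the system is consistent. Back-substitution gives c₁ = -6, c₂ = -15: w = (-6)·v₁ + (-15)·v₂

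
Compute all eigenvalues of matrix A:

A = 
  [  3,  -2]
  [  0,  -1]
λ = 3, -1

tr(A) = 2, det(A) = -3
Characteristic polynomial: λ² - tr(A)λ + det(A) = λ² - 2λ - 3
λ² - 2λ - 3 = (λ + 1)(λ - 3)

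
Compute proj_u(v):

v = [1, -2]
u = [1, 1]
proj_u(v) = [-1/2, -1/2]

v·u = (1)(1) + (-2)(1) = -1
u·u = (1)² + (1)² = 2
proj_u(v) = (v·u / u·u) × u = (-1/2) × u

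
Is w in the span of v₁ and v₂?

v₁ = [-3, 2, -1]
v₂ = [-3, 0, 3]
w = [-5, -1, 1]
No

Form the augmented matrix and row-reduce:
[v₁|v₂|w] = 
  [ -3,  -3,  -5]
  [  2,   0,  -1]
  [ -1,   3,   1]
R2 → R2 + (2/3)·R1
R3 → R3 - (1/3)·R1
R3 → R3 + (2)·R2
REF = 
  [   -3,    -3,    -5]
  [    0,    -2, -13/3]
  [    0,     0,    -6]

Row 3 reads [0 0 | -6], i.e. 0 = -6, so the system is inconsistent and w ∉ span{v₁, v₂}.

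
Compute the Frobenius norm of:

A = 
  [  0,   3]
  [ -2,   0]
||A||_F = 3.606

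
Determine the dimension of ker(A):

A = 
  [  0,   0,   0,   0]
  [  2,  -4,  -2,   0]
nullity(A) = 3

Row reduce:
Swap R1 ↔ R2
REF = 
  [  2,  -4,  -2,   0]
  [  0,   0,   0,   0]
Pivot columns: 1 → 1 pivot.
rank(A) = 1, so nullity(A) = 4 - 1 = 3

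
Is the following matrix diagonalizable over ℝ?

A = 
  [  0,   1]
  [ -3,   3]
No

tr(A) = 3, det(A) = 3
Characteristic polynomial: λ² - tr(A)λ + det(A) = λ² - 3λ + 3
λ² - 3λ + 3 = 0  ⇒  λ = (3 ± √((-3)² - 4·(3)))/2 = (3 ± √(-3))/2
  = (3 + i√3)/2,  (3 - i√3)/2
Eigenvalues: (3 + i√3)/2, (3 - i√3)/2  (≈ 1.5 + 0.866i, 1.5 - 0.866i)
Has complex eigenvalues (not diagonalizable over ℝ).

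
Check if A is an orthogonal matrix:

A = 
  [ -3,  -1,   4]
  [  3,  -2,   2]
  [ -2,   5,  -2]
No

AᵀA = 
  [ 22, -13,  -2]
  [-13,  30, -18]
  [ -2, -18,  24]
≠ I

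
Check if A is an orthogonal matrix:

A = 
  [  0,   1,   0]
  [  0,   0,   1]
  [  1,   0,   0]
Yes

AᵀA = 
  [  1,   0,   0]
  [  0,   1,   0]
  [  0,   0,   1]
= I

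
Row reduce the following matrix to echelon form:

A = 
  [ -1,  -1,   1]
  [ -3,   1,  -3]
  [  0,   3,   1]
Row operations:
R2 → R2 - (3)·R1
R3 → R3 - (3/4)·R2

Resulting echelon form:
REF = 
  [  -1,   -1,    1]
  [   0,    4,   -6]
  [   0,    0, 11/2]

Rank = 3 (number of non-zero pivot rows).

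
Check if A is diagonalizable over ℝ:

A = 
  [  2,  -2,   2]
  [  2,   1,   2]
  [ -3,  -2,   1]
No

Characteristic polynomial: det(λI - A) = λ³ - 4λ² + 19λ - 24
By the rational root theorem any rational root is an integer dividing 24; none of those is a root, so p(λ) has no rational roots and hence (being an irreducible cubic) no repeated roots.
Discriminant of the cubic: Δ = -10524
Δ < 0 ⇒ one real eigenvalue and a complex-conjugate pair: λ ≈ 1.209 + 3.703i, 1.209 - 3.703i, 1.582
Has complex eigenvalues (not diagonalizable over ℝ).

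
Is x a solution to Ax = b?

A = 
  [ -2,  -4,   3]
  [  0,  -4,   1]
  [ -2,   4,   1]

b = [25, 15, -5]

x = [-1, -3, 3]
No

Ax = [23, 15, -7] ≠ b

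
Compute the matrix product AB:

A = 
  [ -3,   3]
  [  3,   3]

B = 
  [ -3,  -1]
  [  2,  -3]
A is 2×2 and B is 2×2, so AB is 2×2. Each entry is (row of A)·(column of B):
AB[1,1] = (-3)(-3) + (3)(2) = 15
AB[1,2] = (-3)(-1) + (3)(-3) = -6
AB[2,1] = (3)(-3) + (3)(2) = -3
AB[2,2] = (3)(-1) + (3)(-3) = -12

AB = 
  [ 15,  -6]
  [ -3, -12]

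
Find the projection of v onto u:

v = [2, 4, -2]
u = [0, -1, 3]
proj_u(v) = [0, 1, -3]

v·u = (2)(0) + (4)(-1) + (-2)(3) = -10
u·u = (0)² + (-1)² + (3)² = 10
proj_u(v) = (v·u / u·u) × u = (-10/10) × u = (-1) × u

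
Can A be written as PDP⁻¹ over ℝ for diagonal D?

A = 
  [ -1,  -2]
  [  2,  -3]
No

tr(A) = -4, det(A) = 7
Characteristic polynomial: λ² - tr(A)λ + det(A) = λ² + 4λ + 7
λ² + 4λ + 7 = 0  ⇒  λ = (-4 ± √((4)² - 4·(7)))/2 = (-4 ± √(-12))/2
  = -2 + i√3,  -2 - i√3
Eigenvalues: -2 + i√3, -2 - i√3  (≈ -2 + 1.732i, -2 - 1.732i)
Has complex eigenvalues (not diagonalizable over ℝ).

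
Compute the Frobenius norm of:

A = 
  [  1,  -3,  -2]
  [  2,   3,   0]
||A||_F = 5.196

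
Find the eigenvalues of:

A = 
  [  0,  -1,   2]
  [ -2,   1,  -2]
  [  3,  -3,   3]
Characteristic polynomial: det(λI - A) = λ³ - 4λ² - 11λ - 6
Testing integer divisors of the constant term: p(-1) = 0, so (λ + 1) is a factor:
p(λ) = (λ + 1)(λ² - 5λ - 6)
λ² - 5λ - 6 = (λ + 1)(λ - 6)

λ = -1, 6, -1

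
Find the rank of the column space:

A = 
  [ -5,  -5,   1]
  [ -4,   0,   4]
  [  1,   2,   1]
dim(Col(A)) = 3

Row reduce:
R2 → R2 - (4/5)·R1
R3 → R3 + (1/5)·R1
R3 → R3 - (1/4)·R2
REF = 
  [  -5,   -5,    1]
  [   0,    4, 16/5]
  [   0,    0,  2/5]
Pivot columns: 1, 2, 3 → 3 pivots.
dim(Col(A)) = number of pivot columns = 3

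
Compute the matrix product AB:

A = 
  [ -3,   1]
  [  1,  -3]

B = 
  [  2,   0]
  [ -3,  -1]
AB = 
  [ -9,  -1]
  [ 11,   3]

A is 2×2 and B is 2×2, so AB is 2×2. Each entry is (row of A)·(column of B):
AB[1,1] = (-3)(2) + (1)(-3) = -9
AB[1,2] = (-3)(0) + (1)(-1) = -1
AB[2,1] = (1)(2) + (-3)(-3) = 11
AB[2,2] = (1)(0) + (-3)(-1) = 3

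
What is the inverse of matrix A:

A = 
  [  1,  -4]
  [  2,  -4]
det(A) = (1)(-4) - (-4)(2) = 4
For a 2×2 matrix, A⁻¹ = (1/det(A)) · [[d, -b], [-c, a]]
    = (1/4) · [[-4, 4], [-2, 1]]

A⁻¹ = 
  [  -1,    1]
  [-1/2,  1/4]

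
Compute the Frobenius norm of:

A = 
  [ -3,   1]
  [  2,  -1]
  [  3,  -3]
||A||_F = 5.745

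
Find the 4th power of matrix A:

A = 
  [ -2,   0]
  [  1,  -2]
A² = A·A:
A²[1,1] = (-2)(-2) + (0)(1) = 4
A²[1,2] = (-2)(0) + (0)(-2) = 0
A²[2,1] = (1)(-2) + (-2)(1) = -4
A²[2,2] = (1)(0) + (-2)(-2) = 4
A² = 
  [  4,   0]
  [ -4,   4]

A^3 = A^2·A:
A^3[1,1] = (4)(-2) + (0)(1) = -8
A^3[1,2] = (4)(0) + (0)(-2) = 0
A^3[2,1] = (-4)(-2) + (4)(1) = 12
A^3[2,2] = (-4)(0) + (4)(-2) = -8
A^3 = 
  [ -8,   0]
  [ 12,  -8]

A^4 = A^3·A:
A^4[1,1] = (-8)(-2) + (0)(1) = 16
A^4[1,2] = (-8)(0) + (0)(-2) = 0
A^4[2,1] = (12)(-2) + (-8)(1) = -32
A^4[2,2] = (12)(0) + (-8)(-2) = 16
A^4 = 
  [ 16,   0]
  [-32,  16]

Therefore
A^4 = 
  [ 16,   0]
  [-32,  16]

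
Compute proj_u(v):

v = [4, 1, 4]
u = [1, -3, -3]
proj_u(v) = [-11/19, 33/19, 33/19]

v·u = (4)(1) + (1)(-3) + (4)(-3) = -11
u·u = (1)² + (-3)² + (-3)² = 19
proj_u(v) = (v·u / u·u) × u = (-11/19) × u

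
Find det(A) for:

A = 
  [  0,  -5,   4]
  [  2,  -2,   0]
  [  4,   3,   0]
Cofactor expansion along row 1:
det(A) = (0)·((-2)(0) - (0)(3)) - (-5)·((2)(0) - (0)(4)) + (4)·((2)(3) - (-2)(4))
  = (0)(0) - (-5)(0) + (4)(14)
  = 56

det(A) = 56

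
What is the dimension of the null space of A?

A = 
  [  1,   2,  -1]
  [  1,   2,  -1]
nullity(A) = 2

Row reduce:
R2 → R2 - (1)·R1
REF = 
  [  1,   2,  -1]
  [  0,   0,   0]
Pivot columns: 1 → 1 pivot.
rank(A) = 1, so nullity(A) = 3 - 1 = 2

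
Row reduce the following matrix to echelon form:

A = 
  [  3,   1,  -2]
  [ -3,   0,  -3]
Row operations:
R2 → R2 + (1)·R1

Resulting echelon form:
REF = 
  [  3,   1,  -2]
  [  0,   1,  -5]

Rank = 2 (number of non-zero pivot rows).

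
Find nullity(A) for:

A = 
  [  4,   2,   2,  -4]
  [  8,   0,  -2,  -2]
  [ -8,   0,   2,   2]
nullity(A) = 2

Row reduce:
R2 → R2 - (2)·R1
R3 → R3 + (2)·R1
R3 → R3 + (1)·R2
REF = 
  [  4,   2,   2,  -4]
  [  0,  -4,  -6,   6]
  [  0,   0,   0,   0]
Pivot columns: 1, 2 → 2 pivots.
rank(A) = 2, so nullity(A) = 4 - 2 = 2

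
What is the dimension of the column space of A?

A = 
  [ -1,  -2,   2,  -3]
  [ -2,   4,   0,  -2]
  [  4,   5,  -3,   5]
dim(Col(A)) = 3

Row reduce:
R2 → R2 - (2)·R1
R3 → R3 + (4)·R1
R3 → R3 + (3/8)·R2
REF = 
  [   -1,    -2,     2,    -3]
  [    0,     8,    -4,     4]
  [    0,     0,   7/2, -11/2]
Pivot columns: 1, 2, 3 → 3 pivots.
dim(Col(A)) = number of pivot columns = 3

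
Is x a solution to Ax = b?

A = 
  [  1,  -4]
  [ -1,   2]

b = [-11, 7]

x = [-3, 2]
Yes

Ax = [-11, 7] = b ✓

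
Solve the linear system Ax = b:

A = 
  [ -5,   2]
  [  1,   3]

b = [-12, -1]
Row reduce the augmented matrix [A|b]:
R2 → R2 + (1/5)·R1
REF = 
  [   -5,     2,   -12]
  [    0,  17/5, -17/5]

Back-substitution:
x₂ = (-17/5) / (17/5) = -1
x₁ = (-12 - (2)(-1)) / (-5) = 2

x = [2, -1]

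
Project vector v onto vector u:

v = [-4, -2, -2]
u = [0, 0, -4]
proj_u(v) = [0, 0, -2]

v·u = (-4)(0) + (-2)(0) + (-2)(-4) = 8
u·u = (0)² + (0)² + (-4)² = 16
proj_u(v) = (v·u / u·u) × u = (8/16) × u = (1/2) × u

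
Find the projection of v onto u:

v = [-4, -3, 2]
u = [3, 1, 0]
proj_u(v) = [-9/2, -3/2, 0]

v·u = (-4)(3) + (-3)(1) + (2)(0) = -15
u·u = (3)² + (1)² + (0)² = 10
proj_u(v) = (v·u / u·u) × u = (-15/10) × u = (-3/2) × u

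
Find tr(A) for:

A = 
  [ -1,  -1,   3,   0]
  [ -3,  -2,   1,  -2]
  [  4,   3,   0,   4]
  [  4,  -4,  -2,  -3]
-6

tr(A) = -1 + -2 + 0 + -3 = -6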